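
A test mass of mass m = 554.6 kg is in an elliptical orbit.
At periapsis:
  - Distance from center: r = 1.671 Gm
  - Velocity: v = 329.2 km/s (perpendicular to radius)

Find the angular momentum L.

Convert to SI: r = 1.671 Gm = 1.671e+09 m; v = 329.2 km/s = 329200 m/s.
Since v is perpendicular to r, L = m · v · r.
L = 554.6 · 329200 · 1.671e+09 kg·m²/s ≈ 3.051e+17 kg·m²/s.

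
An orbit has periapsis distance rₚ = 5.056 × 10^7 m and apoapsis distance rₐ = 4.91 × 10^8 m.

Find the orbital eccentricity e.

e = (rₐ − rₚ) / (rₐ + rₚ).
e = (4.91e+08 − 5.056e+07) / (4.91e+08 + 5.056e+07) = 4.4044e+08 / 5.4156e+08 ≈ 0.8133.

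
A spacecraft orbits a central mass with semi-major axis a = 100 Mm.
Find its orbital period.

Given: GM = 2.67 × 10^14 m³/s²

Convert to SI: a = 100 Mm = 1e+08 m.
Kepler's third law: T = 2π √(a³ / GM).
Substituting a = 1e+08 m and GM = 2.67e+14 m³/s²:
T = 2π √((1e+08)³ / 2.67e+14) s
T ≈ 3.845e+05 s = 4.451 days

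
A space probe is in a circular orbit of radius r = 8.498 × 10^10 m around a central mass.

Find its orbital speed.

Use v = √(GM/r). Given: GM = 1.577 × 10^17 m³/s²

For a circular orbit, gravity supplies the centripetal force, so v = √(GM / r).
v = √(1.577e+17 / 8.498e+10) m/s ≈ 1362 m/s = 1.362 km/s.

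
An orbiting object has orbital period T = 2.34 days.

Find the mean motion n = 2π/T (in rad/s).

Convert to SI: T = 2.34 days = 202176 s.
n = 2π / T.
n = 2π / 202176 s ≈ 3.108e-05 rad/s.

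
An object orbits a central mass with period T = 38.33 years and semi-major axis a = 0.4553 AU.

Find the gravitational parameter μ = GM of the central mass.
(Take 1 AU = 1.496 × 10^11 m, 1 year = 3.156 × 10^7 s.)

Convert to SI: T = 38.33 years = 1.20969e+09 s; a = 0.4553 AU = 6.81129e+10 m.
GM = 4π² · a³ / T².
GM = 4π² · (6.81129e+10)³ / (1.20969e+09)² m³/s² ≈ 8.525e+15 m³/s² = 8.525 × 10^15 m³/s².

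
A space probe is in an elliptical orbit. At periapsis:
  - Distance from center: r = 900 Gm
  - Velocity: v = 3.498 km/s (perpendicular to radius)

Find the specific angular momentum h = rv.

Convert to SI: r = 900 Gm = 9e+11 m; v = 3.498 km/s = 3498 m/s.
With v perpendicular to r, h = r · v.
h = 9e+11 · 3498 m²/s ≈ 3.148e+15 m²/s.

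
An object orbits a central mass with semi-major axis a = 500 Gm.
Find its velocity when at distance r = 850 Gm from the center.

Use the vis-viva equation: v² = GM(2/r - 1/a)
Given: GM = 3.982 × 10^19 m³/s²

Convert to SI: a = 500 Gm = 5e+11 m; r = 850 Gm = 8.5e+11 m.
Vis-viva: v = √(GM · (2/r − 1/a)).
2/r − 1/a = 2/8.5e+11 − 1/5e+11 = 3.52941e-13 m⁻¹.
v = √(3.982e+19 · 3.52941e-13) m/s ≈ 3749 m/s = 3.749 km/s.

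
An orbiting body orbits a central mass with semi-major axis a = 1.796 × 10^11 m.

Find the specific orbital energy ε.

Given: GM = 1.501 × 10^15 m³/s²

ε = −GM / (2a).
ε = −1.501e+15 / (2 · 1.796e+11) J/kg ≈ -4179 J/kg = -4.179 kJ/kg.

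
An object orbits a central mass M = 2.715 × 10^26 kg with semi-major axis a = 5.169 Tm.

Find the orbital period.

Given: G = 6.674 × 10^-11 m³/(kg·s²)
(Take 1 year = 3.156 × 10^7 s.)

Convert to SI: a = 5.169 Tm = 5.169e+12 m.
GM = G · M = 6.674e-11 · 2.715e+26 = 1.81199e+16 m³/s².
Kepler's third law: T = 2π √(a³ / GM).
Substituting a = 5.169e+12 m and GM = 1.81199e+16 m³/s²:
T = 2π √((5.169e+12)³ / 1.81199e+16) s
T ≈ 5.485e+11 s = 1.738e+04 years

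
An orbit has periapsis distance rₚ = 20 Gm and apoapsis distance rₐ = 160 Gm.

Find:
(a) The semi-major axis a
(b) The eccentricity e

Convert to SI: rₚ = 20 Gm = 2e+10 m; rₐ = 160 Gm = 1.6e+11 m.
(a) a = (rₚ + rₐ) / 2 = (2e+10 + 1.6e+11) / 2 ≈ 9e+10 m = 90 Gm.
(b) e = (rₐ − rₚ) / (rₐ + rₚ) = (1.6e+11 − 2e+10) / (1.6e+11 + 2e+10) ≈ 0.7778.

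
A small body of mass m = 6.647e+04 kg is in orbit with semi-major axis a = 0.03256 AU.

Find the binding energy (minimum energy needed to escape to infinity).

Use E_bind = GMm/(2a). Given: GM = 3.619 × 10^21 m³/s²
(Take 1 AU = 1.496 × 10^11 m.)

Convert to SI: a = 0.03256 AU = 4.87098e+09 m.
Total orbital energy is E = −GMm/(2a); binding energy is E_bind = −E = GMm/(2a).
E_bind = 3.619e+21 · 6.647e+04 / (2 · 4.87098e+09) J ≈ 2.469e+16 J = 24.69 PJ.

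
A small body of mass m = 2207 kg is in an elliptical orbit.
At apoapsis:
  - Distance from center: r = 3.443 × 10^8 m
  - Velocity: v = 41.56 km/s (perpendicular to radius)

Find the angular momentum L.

Convert to SI: v = 41.56 km/s = 41560 m/s.
Since v is perpendicular to r, L = m · v · r.
L = 2207 · 41560 · 3.443e+08 kg·m²/s ≈ 3.158e+16 kg·m²/s.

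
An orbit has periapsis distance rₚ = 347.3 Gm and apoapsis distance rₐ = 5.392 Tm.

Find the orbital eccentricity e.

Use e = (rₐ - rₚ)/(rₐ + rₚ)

Convert to SI: rₚ = 347.3 Gm = 3.473e+11 m; rₐ = 5.392 Tm = 5.392e+12 m.
e = (rₐ − rₚ) / (rₐ + rₚ).
e = (5.392e+12 − 3.473e+11) / (5.392e+12 + 3.473e+11) = 5.0447e+12 / 5.7393e+12 ≈ 0.879.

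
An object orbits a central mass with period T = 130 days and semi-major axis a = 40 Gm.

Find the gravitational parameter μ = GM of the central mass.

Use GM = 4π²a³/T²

Convert to SI: T = 130 days = 1.1232e+07 s; a = 40 Gm = 4e+10 m.
GM = 4π² · a³ / T².
GM = 4π² · (4e+10)³ / (1.1232e+07)² m³/s² ≈ 2.003e+19 m³/s² = 2.003 × 10^19 m³/s².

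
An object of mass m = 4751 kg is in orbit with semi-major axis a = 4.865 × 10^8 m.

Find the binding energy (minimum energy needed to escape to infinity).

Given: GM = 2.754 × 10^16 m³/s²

Total orbital energy is E = −GMm/(2a); binding energy is E_bind = −E = GMm/(2a).
E_bind = 2.754e+16 · 4751 / (2 · 4.865e+08) J ≈ 1.345e+11 J = 134.5 GJ.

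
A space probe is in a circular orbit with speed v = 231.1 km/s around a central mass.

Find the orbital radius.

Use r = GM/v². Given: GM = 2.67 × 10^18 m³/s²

Convert to SI: v = 231.1 km/s = 231100 m/s.
For a circular orbit, v² = GM / r, so r = GM / v².
r = 2.67e+18 / (231100)² m ≈ 4.999e+07 m = 49.99 Mm.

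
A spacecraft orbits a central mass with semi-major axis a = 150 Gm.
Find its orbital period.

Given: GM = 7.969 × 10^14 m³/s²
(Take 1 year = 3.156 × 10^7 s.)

Convert to SI: a = 150 Gm = 1.5e+11 m.
Kepler's third law: T = 2π √(a³ / GM).
Substituting a = 1.5e+11 m and GM = 7.969e+14 m³/s²:
T = 2π √((1.5e+11)³ / 7.969e+14) s
T ≈ 1.293e+10 s = 409.7 years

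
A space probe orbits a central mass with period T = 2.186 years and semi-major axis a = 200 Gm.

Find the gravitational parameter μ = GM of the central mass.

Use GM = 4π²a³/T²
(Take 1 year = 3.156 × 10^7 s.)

Convert to SI: T = 2.186 years = 6.89902e+07 s; a = 200 Gm = 2e+11 m.
GM = 4π² · a³ / T².
GM = 4π² · (2e+11)³ / (6.89902e+07)² m³/s² ≈ 6.636e+19 m³/s² = 6.636 × 10^19 m³/s².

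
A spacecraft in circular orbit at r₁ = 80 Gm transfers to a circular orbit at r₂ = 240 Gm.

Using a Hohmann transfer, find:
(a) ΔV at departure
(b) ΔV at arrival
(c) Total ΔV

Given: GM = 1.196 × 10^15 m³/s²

Convert to SI: r₁ = 80 Gm = 8e+10 m; r₂ = 240 Gm = 2.4e+11 m.
Transfer semi-major axis: a_t = (r₁ + r₂)/2 = (8e+10 + 2.4e+11)/2 = 1.6e+11 m.
Circular speeds: v₁ = √(GM/r₁) = 122.27 m/s, v₂ = √(GM/r₂) = 70.5927 m/s.
Transfer speeds (vis-viva v² = GM(2/r − 1/a_t)): v₁ᵗ = 149.75 m/s, v₂ᵗ = 49.9166 m/s.
(a) ΔV₁ = |v₁ᵗ − v₁| ≈ 27.48 m/s = 27.48 m/s.
(b) ΔV₂ = |v₂ − v₂ᵗ| ≈ 20.68 m/s = 20.68 m/s.
(c) ΔV_total = ΔV₁ + ΔV₂ ≈ 48.16 m/s = 48.16 m/s.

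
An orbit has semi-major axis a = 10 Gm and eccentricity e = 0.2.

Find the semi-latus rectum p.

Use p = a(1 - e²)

Convert to SI: a = 10 Gm = 1e+10 m.
p = a (1 − e²).
p = 1e+10 · (1 − (0.2)²) = 1e+10 · 0.96 ≈ 9.6e+09 m = 9.6 Gm.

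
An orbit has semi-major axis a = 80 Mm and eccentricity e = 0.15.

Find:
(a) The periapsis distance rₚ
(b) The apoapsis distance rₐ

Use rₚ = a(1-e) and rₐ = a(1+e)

Convert to SI: a = 80 Mm = 8e+07 m.
(a) rₚ = a(1 − e) = 8e+07 · (1 − 0.15) = 8e+07 · 0.85 ≈ 6.8e+07 m = 68 Mm.
(b) rₐ = a(1 + e) = 8e+07 · (1 + 0.15) = 8e+07 · 1.15 ≈ 9.2e+07 m = 92 Mm.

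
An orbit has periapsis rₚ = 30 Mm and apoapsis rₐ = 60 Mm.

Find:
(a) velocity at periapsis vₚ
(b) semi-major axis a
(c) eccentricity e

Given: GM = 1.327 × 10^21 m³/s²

Convert to SI: rₚ = 30 Mm = 3e+07 m; rₐ = 60 Mm = 6e+07 m.
(a) With a = (rₚ + rₐ)/2 = 4.5e+07 m, vₚ = √(GM (2/rₚ − 1/a)) = √(1.327e+21 · (2/3e+07 − 1/4.5e+07)) m/s ≈ 7.68e+06 m/s
(b) a = (rₚ + rₐ)/2 = (3e+07 + 6e+07)/2 ≈ 4.5e+07 m
(c) e = (rₐ − rₚ)/(rₐ + rₚ) = (6e+07 − 3e+07)/(6e+07 + 3e+07) ≈ 0.3333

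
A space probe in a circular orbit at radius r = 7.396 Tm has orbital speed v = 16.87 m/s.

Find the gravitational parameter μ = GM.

Convert to SI: r = 7.396 Tm = 7.396e+12 m.
For a circular orbit v² = GM/r, so GM = v² · r.
GM = (16.87)² · 7.396e+12 m³/s² ≈ 2.105e+15 m³/s² = 2.105 × 10^15 m³/s².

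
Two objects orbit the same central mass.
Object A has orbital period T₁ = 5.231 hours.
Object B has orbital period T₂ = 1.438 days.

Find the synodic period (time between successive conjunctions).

Convert to SI: T₁ = 5.231 hours = 18831.6 s; T₂ = 1.438 days = 124243 s.
T_syn = |T₁ · T₂ / (T₁ − T₂)|.
T_syn = |18831.6 · 124243 / (18831.6 − 124243)| s ≈ 2.22e+04 s = 6.166 hours.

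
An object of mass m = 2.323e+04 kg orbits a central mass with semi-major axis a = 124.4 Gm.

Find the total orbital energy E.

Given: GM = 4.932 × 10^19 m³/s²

Convert to SI: a = 124.4 Gm = 1.244e+11 m.
E = −GMm / (2a).
E = −4.932e+19 · 2.323e+04 / (2 · 1.244e+11) J ≈ -4.605e+12 J = -4.605 TJ.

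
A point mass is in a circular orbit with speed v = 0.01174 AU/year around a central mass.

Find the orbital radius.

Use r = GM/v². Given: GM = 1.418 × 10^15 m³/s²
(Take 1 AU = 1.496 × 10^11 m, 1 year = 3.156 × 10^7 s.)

Convert to SI: v = 0.01174 AU/year = 55.6497 m/s.
For a circular orbit, v² = GM / r, so r = GM / v².
r = 1.418e+15 / (55.6497)² m ≈ 4.579e+11 m = 3.061 AU.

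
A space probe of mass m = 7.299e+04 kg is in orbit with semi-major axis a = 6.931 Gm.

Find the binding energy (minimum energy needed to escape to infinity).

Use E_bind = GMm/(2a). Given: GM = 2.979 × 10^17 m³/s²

Convert to SI: a = 6.931 Gm = 6.931e+09 m.
Total orbital energy is E = −GMm/(2a); binding energy is E_bind = −E = GMm/(2a).
E_bind = 2.979e+17 · 7.299e+04 / (2 · 6.931e+09) J ≈ 1.569e+12 J = 1.569 TJ.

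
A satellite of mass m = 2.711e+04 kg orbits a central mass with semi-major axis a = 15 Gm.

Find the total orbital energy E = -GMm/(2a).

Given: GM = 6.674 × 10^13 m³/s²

Convert to SI: a = 15 Gm = 1.5e+10 m.
E = −GMm / (2a).
E = −6.674e+13 · 2.711e+04 / (2 · 1.5e+10) J ≈ -6.031e+07 J = -60.31 MJ.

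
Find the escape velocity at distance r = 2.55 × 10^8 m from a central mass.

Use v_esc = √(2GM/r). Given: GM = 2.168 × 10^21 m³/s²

Escape velocity comes from setting total energy to zero: ½v² − GM/r = 0 ⇒ v_esc = √(2GM / r).
v_esc = √(2 · 2.168e+21 / 2.55e+08) m/s ≈ 4.124e+06 m/s = 4124 km/s.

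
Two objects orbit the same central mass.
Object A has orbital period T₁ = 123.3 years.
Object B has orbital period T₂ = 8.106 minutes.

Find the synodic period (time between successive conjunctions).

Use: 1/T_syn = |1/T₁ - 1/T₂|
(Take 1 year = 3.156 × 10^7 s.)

Convert to SI: T₁ = 123.3 years = 3.89135e+09 s; T₂ = 8.106 minutes = 486.36 s.
T_syn = |T₁ · T₂ / (T₁ − T₂)|.
T_syn = |3.89135e+09 · 486.36 / (3.89135e+09 − 486.36)| s ≈ 486.4 s = 8.106 minutes.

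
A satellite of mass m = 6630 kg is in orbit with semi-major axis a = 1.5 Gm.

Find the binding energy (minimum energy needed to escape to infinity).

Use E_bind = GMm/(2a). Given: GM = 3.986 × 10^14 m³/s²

Convert to SI: a = 1.5 Gm = 1.5e+09 m.
Total orbital energy is E = −GMm/(2a); binding energy is E_bind = −E = GMm/(2a).
E_bind = 3.986e+14 · 6630 / (2 · 1.5e+09) J ≈ 8.809e+08 J = 880.9 MJ.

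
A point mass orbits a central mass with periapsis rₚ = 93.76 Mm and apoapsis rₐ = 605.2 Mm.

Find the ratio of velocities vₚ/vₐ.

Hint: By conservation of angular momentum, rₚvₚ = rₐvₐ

Convert to SI: rₚ = 93.76 Mm = 9.376e+07 m; rₐ = 605.2 Mm = 6.052e+08 m.
Conservation of angular momentum gives rₚvₚ = rₐvₐ, so vₚ/vₐ = rₐ/rₚ.
vₚ/vₐ = 6.052e+08 / 9.376e+07 ≈ 6.455.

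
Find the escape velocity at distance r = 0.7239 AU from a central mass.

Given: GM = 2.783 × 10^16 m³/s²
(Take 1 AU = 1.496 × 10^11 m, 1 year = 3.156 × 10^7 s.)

Convert to SI: r = 0.7239 AU = 1.08295e+11 m.
Escape velocity comes from setting total energy to zero: ½v² − GM/r = 0 ⇒ v_esc = √(2GM / r).
v_esc = √(2 · 2.783e+16 / 1.08295e+11) m/s ≈ 716.9 m/s = 0.1512 AU/year.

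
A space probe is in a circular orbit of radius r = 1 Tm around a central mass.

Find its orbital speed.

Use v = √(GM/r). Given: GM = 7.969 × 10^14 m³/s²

Convert to SI: r = 1 Tm = 1e+12 m.
For a circular orbit, gravity supplies the centripetal force, so v = √(GM / r).
v = √(7.969e+14 / 1e+12) m/s ≈ 28.23 m/s = 28.23 m/s.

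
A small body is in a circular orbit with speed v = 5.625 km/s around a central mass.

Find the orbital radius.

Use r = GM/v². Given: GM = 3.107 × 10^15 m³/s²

Convert to SI: v = 5.625 km/s = 5625 m/s.
For a circular orbit, v² = GM / r, so r = GM / v².
r = 3.107e+15 / (5625)² m ≈ 9.82e+07 m = 9.82 × 10^7 m.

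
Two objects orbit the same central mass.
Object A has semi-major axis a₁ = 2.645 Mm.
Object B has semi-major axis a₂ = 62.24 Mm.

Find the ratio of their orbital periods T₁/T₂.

Convert to SI: a₁ = 2.645 Mm = 2.645e+06 m; a₂ = 62.24 Mm = 6.224e+07 m.
From Kepler's third law, (T₁/T₂)² = (a₁/a₂)³, so T₁/T₂ = (a₁/a₂)^(3/2).
a₁/a₂ = 2.645e+06 / 6.224e+07 = 0.0424968.
T₁/T₂ = (0.0424968)^(3/2) ≈ 0.008761.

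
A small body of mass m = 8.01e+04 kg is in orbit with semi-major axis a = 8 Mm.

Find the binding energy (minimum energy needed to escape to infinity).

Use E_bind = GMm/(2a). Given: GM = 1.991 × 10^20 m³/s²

Convert to SI: a = 8 Mm = 8e+06 m.
Total orbital energy is E = −GMm/(2a); binding energy is E_bind = −E = GMm/(2a).
E_bind = 1.991e+20 · 8.01e+04 / (2 · 8e+06) J ≈ 9.967e+17 J = 996.7 PJ.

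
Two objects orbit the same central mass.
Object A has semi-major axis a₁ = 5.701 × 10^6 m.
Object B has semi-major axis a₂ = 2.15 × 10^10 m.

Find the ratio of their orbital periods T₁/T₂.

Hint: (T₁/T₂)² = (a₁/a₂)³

From Kepler's third law, (T₁/T₂)² = (a₁/a₂)³, so T₁/T₂ = (a₁/a₂)^(3/2).
a₁/a₂ = 5.701e+06 / 2.15e+10 = 0.000265163.
T₁/T₂ = (0.000265163)^(3/2) ≈ 4.318e-06.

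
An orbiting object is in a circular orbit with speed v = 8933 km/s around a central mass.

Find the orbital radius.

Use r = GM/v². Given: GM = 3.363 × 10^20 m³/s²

Convert to SI: v = 8933 km/s = 8.933e+06 m/s.
For a circular orbit, v² = GM / r, so r = GM / v².
r = 3.363e+20 / (8.933e+06)² m ≈ 4.214e+06 m = 4.214 Mm.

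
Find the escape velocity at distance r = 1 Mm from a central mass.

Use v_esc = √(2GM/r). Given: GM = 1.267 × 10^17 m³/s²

Convert to SI: r = 1 Mm = 1e+06 m.
Escape velocity comes from setting total energy to zero: ½v² − GM/r = 0 ⇒ v_esc = √(2GM / r).
v_esc = √(2 · 1.267e+17 / 1e+06) m/s ≈ 5.034e+05 m/s = 503.4 km/s.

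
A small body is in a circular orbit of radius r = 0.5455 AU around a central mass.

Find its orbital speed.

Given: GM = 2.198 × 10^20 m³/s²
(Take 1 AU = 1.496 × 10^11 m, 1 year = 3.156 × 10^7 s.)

Convert to SI: r = 0.5455 AU = 8.16068e+10 m.
For a circular orbit, gravity supplies the centripetal force, so v = √(GM / r).
v = √(2.198e+20 / 8.16068e+10) m/s ≈ 5.19e+04 m/s = 10.95 AU/year.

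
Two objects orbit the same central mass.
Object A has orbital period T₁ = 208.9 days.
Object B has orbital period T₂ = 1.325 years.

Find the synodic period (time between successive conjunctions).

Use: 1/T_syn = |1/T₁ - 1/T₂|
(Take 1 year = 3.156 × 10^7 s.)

Convert to SI: T₁ = 208.9 days = 1.8049e+07 s; T₂ = 1.325 years = 4.1817e+07 s.
T_syn = |T₁ · T₂ / (T₁ − T₂)|.
T_syn = |1.8049e+07 · 4.1817e+07 / (1.8049e+07 − 4.1817e+07)| s ≈ 3.175e+07 s = 1.006 years.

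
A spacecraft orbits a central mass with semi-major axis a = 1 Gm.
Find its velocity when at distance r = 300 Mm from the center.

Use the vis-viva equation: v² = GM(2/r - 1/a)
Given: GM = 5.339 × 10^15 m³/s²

Convert to SI: a = 1 Gm = 1e+09 m; r = 300 Mm = 3e+08 m.
Vis-viva: v = √(GM · (2/r − 1/a)).
2/r − 1/a = 2/3e+08 − 1/1e+09 = 5.66667e-09 m⁻¹.
v = √(5.339e+15 · 5.66667e-09) m/s ≈ 5500 m/s = 5.5 km/s.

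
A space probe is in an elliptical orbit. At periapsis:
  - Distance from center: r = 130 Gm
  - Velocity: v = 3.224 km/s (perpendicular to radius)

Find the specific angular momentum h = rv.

Convert to SI: r = 130 Gm = 1.3e+11 m; v = 3.224 km/s = 3224 m/s.
With v perpendicular to r, h = r · v.
h = 1.3e+11 · 3224 m²/s ≈ 4.191e+14 m²/s.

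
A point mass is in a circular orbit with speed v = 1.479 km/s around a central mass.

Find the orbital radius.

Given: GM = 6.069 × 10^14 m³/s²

Convert to SI: v = 1.479 km/s = 1479 m/s.
For a circular orbit, v² = GM / r, so r = GM / v².
r = 6.069e+14 / (1479)² m ≈ 2.774e+08 m = 277.4 Mm.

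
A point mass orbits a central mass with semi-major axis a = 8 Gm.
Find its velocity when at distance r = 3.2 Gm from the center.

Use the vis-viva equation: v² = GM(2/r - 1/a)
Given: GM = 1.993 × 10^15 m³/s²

Convert to SI: a = 8 Gm = 8e+09 m; r = 3.2 Gm = 3.2e+09 m.
Vis-viva: v = √(GM · (2/r − 1/a)).
2/r − 1/a = 2/3.2e+09 − 1/8e+09 = 5e-10 m⁻¹.
v = √(1.993e+15 · 5e-10) m/s ≈ 998.2 m/s = 998.2 m/s.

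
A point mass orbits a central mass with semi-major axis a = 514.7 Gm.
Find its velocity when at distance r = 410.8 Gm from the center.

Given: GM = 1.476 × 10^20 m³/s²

Convert to SI: a = 514.7 Gm = 5.147e+11 m; r = 410.8 Gm = 4.108e+11 m.
Vis-viva: v = √(GM · (2/r − 1/a)).
2/r − 1/a = 2/4.108e+11 − 1/5.147e+11 = 2.92567e-12 m⁻¹.
v = √(1.476e+20 · 2.92567e-12) m/s ≈ 2.078e+04 m/s = 20.78 km/s.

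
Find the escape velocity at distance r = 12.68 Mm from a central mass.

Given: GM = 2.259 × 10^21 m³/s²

Convert to SI: r = 12.68 Mm = 1.268e+07 m.
Escape velocity comes from setting total energy to zero: ½v² − GM/r = 0 ⇒ v_esc = √(2GM / r).
v_esc = √(2 · 2.259e+21 / 1.268e+07) m/s ≈ 1.888e+07 m/s = 1.888e+04 km/s.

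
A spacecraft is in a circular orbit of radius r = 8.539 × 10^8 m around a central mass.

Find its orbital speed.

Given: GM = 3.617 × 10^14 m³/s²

For a circular orbit, gravity supplies the centripetal force, so v = √(GM / r).
v = √(3.617e+14 / 8.539e+08) m/s ≈ 650.8 m/s = 650.8 m/s.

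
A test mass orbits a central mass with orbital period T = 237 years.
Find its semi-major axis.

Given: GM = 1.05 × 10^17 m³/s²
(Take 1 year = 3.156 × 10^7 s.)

Convert to SI: T = 237 years = 7.47972e+09 s.
Invert Kepler's third law: a = (GM · T² / (4π²))^(1/3).
Substituting T = 7.47972e+09 s and GM = 1.05e+17 m³/s²:
a = (1.05e+17 · (7.47972e+09)² / (4π²))^(1/3) m
a ≈ 5.299e+11 m = 529.9 Gm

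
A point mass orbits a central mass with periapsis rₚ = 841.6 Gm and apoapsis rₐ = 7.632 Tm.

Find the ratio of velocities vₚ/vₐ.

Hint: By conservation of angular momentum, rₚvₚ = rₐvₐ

Convert to SI: rₚ = 841.6 Gm = 8.416e+11 m; rₐ = 7.632 Tm = 7.632e+12 m.
Conservation of angular momentum gives rₚvₚ = rₐvₐ, so vₚ/vₐ = rₐ/rₚ.
vₚ/vₐ = 7.632e+12 / 8.416e+11 ≈ 9.068.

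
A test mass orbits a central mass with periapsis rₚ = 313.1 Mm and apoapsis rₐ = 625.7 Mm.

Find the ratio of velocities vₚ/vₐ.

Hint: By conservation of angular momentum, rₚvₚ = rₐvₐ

Convert to SI: rₚ = 313.1 Mm = 3.131e+08 m; rₐ = 625.7 Mm = 6.257e+08 m.
Conservation of angular momentum gives rₚvₚ = rₐvₐ, so vₚ/vₐ = rₐ/rₚ.
vₚ/vₐ = 6.257e+08 / 3.131e+08 ≈ 1.998.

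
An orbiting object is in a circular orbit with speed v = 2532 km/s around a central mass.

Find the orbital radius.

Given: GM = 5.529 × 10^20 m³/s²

Convert to SI: v = 2532 km/s = 2.532e+06 m/s.
For a circular orbit, v² = GM / r, so r = GM / v².
r = 5.529e+20 / (2.532e+06)² m ≈ 8.624e+07 m = 86.24 Mm.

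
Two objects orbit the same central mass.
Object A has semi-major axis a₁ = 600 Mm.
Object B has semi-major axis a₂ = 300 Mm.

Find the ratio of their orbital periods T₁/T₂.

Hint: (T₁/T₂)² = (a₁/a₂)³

Convert to SI: a₁ = 600 Mm = 6e+08 m; a₂ = 300 Mm = 3e+08 m.
From Kepler's third law, (T₁/T₂)² = (a₁/a₂)³, so T₁/T₂ = (a₁/a₂)^(3/2).
a₁/a₂ = 6e+08 / 3e+08 = 2.
T₁/T₂ = (2)^(3/2) ≈ 2.828.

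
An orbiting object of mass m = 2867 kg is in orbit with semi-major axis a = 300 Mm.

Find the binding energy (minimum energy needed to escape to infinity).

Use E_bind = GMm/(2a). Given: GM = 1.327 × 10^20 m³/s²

Convert to SI: a = 300 Mm = 3e+08 m.
Total orbital energy is E = −GMm/(2a); binding energy is E_bind = −E = GMm/(2a).
E_bind = 1.327e+20 · 2867 / (2 · 3e+08) J ≈ 6.341e+14 J = 634.1 TJ.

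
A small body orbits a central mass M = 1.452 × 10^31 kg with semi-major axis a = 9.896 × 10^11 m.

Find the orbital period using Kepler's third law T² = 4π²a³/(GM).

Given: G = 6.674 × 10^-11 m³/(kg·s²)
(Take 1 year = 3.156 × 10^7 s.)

GM = G · M = 6.674e-11 · 1.452e+31 = 9.69065e+20 m³/s².
Kepler's third law: T = 2π √(a³ / GM).
Substituting a = 9.896e+11 m and GM = 9.69065e+20 m³/s²:
T = 2π √((9.896e+11)³ / 9.69065e+20) s
T ≈ 1.987e+08 s = 6.296 years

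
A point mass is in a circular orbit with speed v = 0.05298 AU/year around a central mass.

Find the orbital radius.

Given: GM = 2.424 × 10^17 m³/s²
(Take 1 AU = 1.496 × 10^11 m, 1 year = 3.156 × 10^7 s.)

Convert to SI: v = 0.05298 AU/year = 251.135 m/s.
For a circular orbit, v² = GM / r, so r = GM / v².
r = 2.424e+17 / (251.135)² m ≈ 3.843e+12 m = 25.69 AU.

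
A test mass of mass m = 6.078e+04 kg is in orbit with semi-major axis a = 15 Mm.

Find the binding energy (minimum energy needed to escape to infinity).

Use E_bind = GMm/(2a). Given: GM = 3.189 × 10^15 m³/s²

Convert to SI: a = 15 Mm = 1.5e+07 m.
Total orbital energy is E = −GMm/(2a); binding energy is E_bind = −E = GMm/(2a).
E_bind = 3.189e+15 · 6.078e+04 / (2 · 1.5e+07) J ≈ 6.461e+12 J = 6.461 TJ.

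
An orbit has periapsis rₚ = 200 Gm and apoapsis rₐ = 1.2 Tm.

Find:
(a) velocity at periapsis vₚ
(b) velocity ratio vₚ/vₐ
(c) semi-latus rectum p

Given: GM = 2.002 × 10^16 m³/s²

Convert to SI: rₚ = 200 Gm = 2e+11 m; rₐ = 1.2 Tm = 1.2e+12 m.
(a) With a = (rₚ + rₐ)/2 = 7e+11 m, vₚ = √(GM (2/rₚ − 1/a)) = √(2.002e+16 · (2/2e+11 − 1/7e+11)) m/s ≈ 414.2 m/s
(b) Conservation of angular momentum (rₚvₚ = rₐvₐ) gives vₚ/vₐ = rₐ/rₚ = 1.2e+12/2e+11 ≈ 6
(c) From a = (rₚ + rₐ)/2 = 7e+11 m and e = (rₐ − rₚ)/(rₐ + rₚ) = 0.714286, p = a(1 − e²) = 7e+11 · (1 − (0.714286)²) ≈ 3.429e+11 m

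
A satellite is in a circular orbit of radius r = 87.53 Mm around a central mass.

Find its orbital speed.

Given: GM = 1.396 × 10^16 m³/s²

Convert to SI: r = 87.53 Mm = 8.753e+07 m.
For a circular orbit, gravity supplies the centripetal force, so v = √(GM / r).
v = √(1.396e+16 / 8.753e+07) m/s ≈ 1.263e+04 m/s = 12.63 km/s.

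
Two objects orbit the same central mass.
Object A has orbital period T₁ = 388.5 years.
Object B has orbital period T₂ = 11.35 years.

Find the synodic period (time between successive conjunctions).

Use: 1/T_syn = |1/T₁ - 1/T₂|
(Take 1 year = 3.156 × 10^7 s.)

Convert to SI: T₁ = 388.5 years = 1.22611e+10 s; T₂ = 11.35 years = 3.58206e+08 s.
T_syn = |T₁ · T₂ / (T₁ − T₂)|.
T_syn = |1.22611e+10 · 3.58206e+08 / (1.22611e+10 − 3.58206e+08)| s ≈ 3.69e+08 s = 11.69 years.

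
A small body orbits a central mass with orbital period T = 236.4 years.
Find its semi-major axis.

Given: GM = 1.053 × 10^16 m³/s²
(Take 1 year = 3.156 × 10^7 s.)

Convert to SI: T = 236.4 years = 7.46078e+09 s.
Invert Kepler's third law: a = (GM · T² / (4π²))^(1/3).
Substituting T = 7.46078e+09 s and GM = 1.053e+16 m³/s²:
a = (1.053e+16 · (7.46078e+09)² / (4π²))^(1/3) m
a ≈ 2.458e+11 m = 2.458 × 10^11 m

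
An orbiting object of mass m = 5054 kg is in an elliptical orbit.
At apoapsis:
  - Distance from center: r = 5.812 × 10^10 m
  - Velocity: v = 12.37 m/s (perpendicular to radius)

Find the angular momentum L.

Since v is perpendicular to r, L = m · v · r.
L = 5054 · 12.37 · 5.812e+10 kg·m²/s ≈ 3.634e+15 kg·m²/s.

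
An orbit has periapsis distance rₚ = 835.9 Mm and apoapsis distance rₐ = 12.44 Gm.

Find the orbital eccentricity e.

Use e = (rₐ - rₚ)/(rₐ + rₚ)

Convert to SI: rₚ = 835.9 Mm = 8.359e+08 m; rₐ = 12.44 Gm = 1.244e+10 m.
e = (rₐ − rₚ) / (rₐ + rₚ).
e = (1.244e+10 − 8.359e+08) / (1.244e+10 + 8.359e+08) = 1.16041e+10 / 1.32759e+10 ≈ 0.8741.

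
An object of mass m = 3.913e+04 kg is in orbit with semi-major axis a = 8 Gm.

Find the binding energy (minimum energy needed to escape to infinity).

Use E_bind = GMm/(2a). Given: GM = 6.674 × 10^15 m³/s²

Convert to SI: a = 8 Gm = 8e+09 m.
Total orbital energy is E = −GMm/(2a); binding energy is E_bind = −E = GMm/(2a).
E_bind = 6.674e+15 · 3.913e+04 / (2 · 8e+09) J ≈ 1.632e+10 J = 16.32 GJ.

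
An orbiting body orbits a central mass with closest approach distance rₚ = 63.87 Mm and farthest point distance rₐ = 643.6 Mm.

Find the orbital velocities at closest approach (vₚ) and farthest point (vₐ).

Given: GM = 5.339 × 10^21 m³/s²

Convert to SI: rₚ = 63.87 Mm = 6.387e+07 m; rₐ = 643.6 Mm = 6.436e+08 m.
Use the vis-viva equation v² = GM(2/r − 1/a) with a = (rₚ + rₐ)/2 = (6.387e+07 + 6.436e+08)/2 = 3.53735e+08 m.
vₚ = √(GM · (2/rₚ − 1/a)) = √(5.339e+21 · (2/6.387e+07 − 1/3.53735e+08)) m/s ≈ 1.233e+07 m/s = 1.233e+04 km/s.
vₐ = √(GM · (2/rₐ − 1/a)) = √(5.339e+21 · (2/6.436e+08 − 1/3.53735e+08)) m/s ≈ 1.224e+06 m/s = 1224 km/s.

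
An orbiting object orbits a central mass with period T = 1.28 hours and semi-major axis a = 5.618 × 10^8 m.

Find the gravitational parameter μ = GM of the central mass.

Convert to SI: T = 1.28 hours = 4608 s.
GM = 4π² · a³ / T².
GM = 4π² · (5.618e+08)³ / (4608)² m³/s² ≈ 3.297e+20 m³/s² = 3.297 × 10^20 m³/s².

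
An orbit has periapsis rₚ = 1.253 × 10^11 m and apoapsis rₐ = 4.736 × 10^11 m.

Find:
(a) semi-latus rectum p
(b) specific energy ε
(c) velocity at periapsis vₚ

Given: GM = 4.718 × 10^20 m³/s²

(a) From a = (rₚ + rₐ)/2 = 2.9945e+11 m and e = (rₐ − rₚ)/(rₐ + rₚ) = 0.581566, p = a(1 − e²) = 2.9945e+11 · (1 − (0.581566)²) ≈ 1.982e+11 m
(b) With a = (rₚ + rₐ)/2 = 2.9945e+11 m, ε = −GM/(2a) = −4.718e+20/(2 · 2.9945e+11) J/kg ≈ -7.878e+08 J/kg
(c) With a = (rₚ + rₐ)/2 = 2.9945e+11 m, vₚ = √(GM (2/rₚ − 1/a)) = √(4.718e+20 · (2/1.253e+11 − 1/2.9945e+11)) m/s ≈ 7.717e+04 m/s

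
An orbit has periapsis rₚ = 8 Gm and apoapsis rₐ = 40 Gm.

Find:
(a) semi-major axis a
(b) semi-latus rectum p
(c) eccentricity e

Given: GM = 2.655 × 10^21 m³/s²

Convert to SI: rₚ = 8 Gm = 8e+09 m; rₐ = 40 Gm = 4e+10 m.
(a) a = (rₚ + rₐ)/2 = (8e+09 + 4e+10)/2 ≈ 2.4e+10 m
(b) From a = (rₚ + rₐ)/2 = 2.4e+10 m and e = (rₐ − rₚ)/(rₐ + rₚ) = 0.666667, p = a(1 − e²) = 2.4e+10 · (1 − (0.666667)²) ≈ 1.333e+10 m
(c) e = (rₐ − rₚ)/(rₐ + rₚ) = (4e+10 − 8e+09)/(4e+10 + 8e+09) ≈ 0.6667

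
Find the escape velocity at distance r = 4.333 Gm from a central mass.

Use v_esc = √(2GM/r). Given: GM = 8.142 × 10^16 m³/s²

Convert to SI: r = 4.333 Gm = 4.333e+09 m.
Escape velocity comes from setting total energy to zero: ½v² − GM/r = 0 ⇒ v_esc = √(2GM / r).
v_esc = √(2 · 8.142e+16 / 4.333e+09) m/s ≈ 6130 m/s = 6.13 km/s.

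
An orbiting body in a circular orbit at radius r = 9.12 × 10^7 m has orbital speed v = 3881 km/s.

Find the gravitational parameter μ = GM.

Convert to SI: v = 3881 km/s = 3.881e+06 m/s.
For a circular orbit v² = GM/r, so GM = v² · r.
GM = (3.881e+06)² · 9.12e+07 m³/s² ≈ 1.374e+21 m³/s² = 1.374 × 10^21 m³/s².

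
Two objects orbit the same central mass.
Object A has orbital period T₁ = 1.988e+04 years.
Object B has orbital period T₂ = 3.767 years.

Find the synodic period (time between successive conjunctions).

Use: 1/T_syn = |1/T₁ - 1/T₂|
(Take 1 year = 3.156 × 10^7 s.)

Convert to SI: T₁ = 1.988e+04 years = 6.27413e+11 s; T₂ = 3.767 years = 1.18887e+08 s.
T_syn = |T₁ · T₂ / (T₁ − T₂)|.
T_syn = |6.27413e+11 · 1.18887e+08 / (6.27413e+11 − 1.18887e+08)| s ≈ 1.189e+08 s = 3.768 years.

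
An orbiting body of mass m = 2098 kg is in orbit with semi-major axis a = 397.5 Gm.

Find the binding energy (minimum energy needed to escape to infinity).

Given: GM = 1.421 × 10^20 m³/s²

Convert to SI: a = 397.5 Gm = 3.975e+11 m.
Total orbital energy is E = −GMm/(2a); binding energy is E_bind = −E = GMm/(2a).
E_bind = 1.421e+20 · 2098 / (2 · 3.975e+11) J ≈ 3.75e+11 J = 375 GJ.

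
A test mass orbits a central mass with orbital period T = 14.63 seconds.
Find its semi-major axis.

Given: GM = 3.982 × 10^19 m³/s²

Invert Kepler's third law: a = (GM · T² / (4π²))^(1/3).
Substituting T = 14.63 s and GM = 3.982e+19 m³/s²:
a = (3.982e+19 · (14.63)² / (4π²))^(1/3) m
a ≈ 5.999e+06 m = 5.999 Mm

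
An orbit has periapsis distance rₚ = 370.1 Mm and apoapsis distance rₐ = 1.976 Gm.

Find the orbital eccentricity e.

Convert to SI: rₚ = 370.1 Mm = 3.701e+08 m; rₐ = 1.976 Gm = 1.976e+09 m.
e = (rₐ − rₚ) / (rₐ + rₚ).
e = (1.976e+09 − 3.701e+08) / (1.976e+09 + 3.701e+08) = 1.6059e+09 / 2.3461e+09 ≈ 0.6845.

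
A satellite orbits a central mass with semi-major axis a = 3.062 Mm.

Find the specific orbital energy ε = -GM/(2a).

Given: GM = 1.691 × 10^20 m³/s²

Convert to SI: a = 3.062 Mm = 3.062e+06 m.
ε = −GM / (2a).
ε = −1.691e+20 / (2 · 3.062e+06) J/kg ≈ -2.761e+13 J/kg = -2.761e+04 GJ/kg.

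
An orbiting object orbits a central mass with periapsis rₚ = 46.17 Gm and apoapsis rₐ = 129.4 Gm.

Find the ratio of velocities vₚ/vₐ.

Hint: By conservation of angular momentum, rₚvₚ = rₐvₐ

Convert to SI: rₚ = 46.17 Gm = 4.617e+10 m; rₐ = 129.4 Gm = 1.294e+11 m.
Conservation of angular momentum gives rₚvₚ = rₐvₐ, so vₚ/vₐ = rₐ/rₚ.
vₚ/vₐ = 1.294e+11 / 4.617e+10 ≈ 2.803.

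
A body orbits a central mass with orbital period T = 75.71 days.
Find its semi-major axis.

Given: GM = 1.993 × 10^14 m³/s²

Convert to SI: T = 75.71 days = 6.54134e+06 s.
Invert Kepler's third law: a = (GM · T² / (4π²))^(1/3).
Substituting T = 6.54134e+06 s and GM = 1.993e+14 m³/s²:
a = (1.993e+14 · (6.54134e+06)² / (4π²))^(1/3) m
a ≈ 6e+08 m = 600 Mm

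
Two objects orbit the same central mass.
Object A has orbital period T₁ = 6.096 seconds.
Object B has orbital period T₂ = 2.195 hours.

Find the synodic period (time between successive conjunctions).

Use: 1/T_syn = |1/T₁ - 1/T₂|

Convert to SI: T₂ = 2.195 hours = 7902 s.
T_syn = |T₁ · T₂ / (T₁ − T₂)|.
T_syn = |6.096 · 7902 / (6.096 − 7902)| s ≈ 6.101 s = 6.101 seconds.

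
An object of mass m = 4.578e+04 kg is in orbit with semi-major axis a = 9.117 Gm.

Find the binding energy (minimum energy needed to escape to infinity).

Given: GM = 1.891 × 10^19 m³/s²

Convert to SI: a = 9.117 Gm = 9.117e+09 m.
Total orbital energy is E = −GMm/(2a); binding energy is E_bind = −E = GMm/(2a).
E_bind = 1.891e+19 · 4.578e+04 / (2 · 9.117e+09) J ≈ 4.748e+13 J = 47.48 TJ.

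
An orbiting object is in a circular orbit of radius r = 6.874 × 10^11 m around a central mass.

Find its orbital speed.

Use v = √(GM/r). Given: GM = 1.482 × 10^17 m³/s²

For a circular orbit, gravity supplies the centripetal force, so v = √(GM / r).
v = √(1.482e+17 / 6.874e+11) m/s ≈ 464.3 m/s = 464.3 m/s.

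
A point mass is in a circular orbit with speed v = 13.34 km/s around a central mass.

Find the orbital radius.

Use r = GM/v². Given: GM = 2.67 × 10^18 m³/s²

Convert to SI: v = 13.34 km/s = 13340 m/s.
For a circular orbit, v² = GM / r, so r = GM / v².
r = 2.67e+18 / (13340)² m ≈ 1.5e+10 m = 15 Gm.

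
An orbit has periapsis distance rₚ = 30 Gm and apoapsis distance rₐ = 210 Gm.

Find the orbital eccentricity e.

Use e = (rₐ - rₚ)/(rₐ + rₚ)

Convert to SI: rₚ = 30 Gm = 3e+10 m; rₐ = 210 Gm = 2.1e+11 m.
e = (rₐ − rₚ) / (rₐ + rₚ).
e = (2.1e+11 − 3e+10) / (2.1e+11 + 3e+10) = 1.8e+11 / 2.4e+11 ≈ 0.75.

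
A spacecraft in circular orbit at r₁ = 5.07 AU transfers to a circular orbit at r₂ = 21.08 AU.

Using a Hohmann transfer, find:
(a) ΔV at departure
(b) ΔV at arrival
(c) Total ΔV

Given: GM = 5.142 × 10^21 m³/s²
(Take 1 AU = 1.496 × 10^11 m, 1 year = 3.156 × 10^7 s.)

Convert to SI: r₁ = 5.07 AU = 7.58472e+11 m; r₂ = 21.08 AU = 3.15357e+12 m.
Transfer semi-major axis: a_t = (r₁ + r₂)/2 = (7.58472e+11 + 3.15357e+12)/2 = 1.95602e+12 m.
Circular speeds: v₁ = √(GM/r₁) = 82337.2 m/s, v₂ = √(GM/r₂) = 40379.9 m/s.
Transfer speeds (vis-viva v² = GM(2/r − 1/a_t)): v₁ᵗ = 104547 m/s, v₂ᵗ = 25144.8 m/s.
(a) ΔV₁ = |v₁ᵗ − v₁| ≈ 2.221e+04 m/s = 4.685 AU/year.
(b) ΔV₂ = |v₂ − v₂ᵗ| ≈ 1.524e+04 m/s = 3.214 AU/year.
(c) ΔV_total = ΔV₁ + ΔV₂ ≈ 3.744e+04 m/s = 7.899 AU/year.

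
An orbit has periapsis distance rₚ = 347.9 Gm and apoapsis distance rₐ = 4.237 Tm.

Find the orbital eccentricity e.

Convert to SI: rₚ = 347.9 Gm = 3.479e+11 m; rₐ = 4.237 Tm = 4.237e+12 m.
e = (rₐ − rₚ) / (rₐ + rₚ).
e = (4.237e+12 − 3.479e+11) / (4.237e+12 + 3.479e+11) = 3.8891e+12 / 4.5849e+12 ≈ 0.8482.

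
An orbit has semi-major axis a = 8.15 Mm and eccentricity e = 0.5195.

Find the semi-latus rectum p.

Convert to SI: a = 8.15 Mm = 8.15e+06 m.
p = a (1 − e²).
p = 8.15e+06 · (1 − (0.5195)²) = 8.15e+06 · 0.73012 ≈ 5.95e+06 m = 5.95 Mm.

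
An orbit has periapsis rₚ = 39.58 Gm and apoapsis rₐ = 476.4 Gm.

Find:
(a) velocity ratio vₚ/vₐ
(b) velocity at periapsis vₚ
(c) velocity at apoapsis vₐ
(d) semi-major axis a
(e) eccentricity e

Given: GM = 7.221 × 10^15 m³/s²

Convert to SI: rₚ = 39.58 Gm = 3.958e+10 m; rₐ = 476.4 Gm = 4.764e+11 m.
(a) Conservation of angular momentum (rₚvₚ = rₐvₐ) gives vₚ/vₐ = rₐ/rₚ = 4.764e+11/3.958e+10 ≈ 12.04
(b) With a = (rₚ + rₐ)/2 = 2.5799e+11 m, vₚ = √(GM (2/rₚ − 1/a)) = √(7.221e+15 · (2/3.958e+10 − 1/2.5799e+11)) m/s ≈ 580.4 m/s
(c) With a = (rₚ + rₐ)/2 = 2.5799e+11 m, vₐ = √(GM (2/rₐ − 1/a)) = √(7.221e+15 · (2/4.764e+11 − 1/2.5799e+11)) m/s ≈ 48.22 m/s
(d) a = (rₚ + rₐ)/2 = (3.958e+10 + 4.764e+11)/2 ≈ 2.58e+11 m
(e) e = (rₐ − rₚ)/(rₐ + rₚ) = (4.764e+11 − 3.958e+10)/(4.764e+11 + 3.958e+10) ≈ 0.8466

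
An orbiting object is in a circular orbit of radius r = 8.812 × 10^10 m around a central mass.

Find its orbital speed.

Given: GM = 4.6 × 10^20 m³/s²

For a circular orbit, gravity supplies the centripetal force, so v = √(GM / r).
v = √(4.6e+20 / 8.812e+10) m/s ≈ 7.225e+04 m/s = 72.25 km/s.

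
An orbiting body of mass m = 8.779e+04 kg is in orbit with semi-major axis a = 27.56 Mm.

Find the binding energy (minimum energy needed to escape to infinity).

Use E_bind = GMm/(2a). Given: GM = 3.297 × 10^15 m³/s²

Convert to SI: a = 27.56 Mm = 2.756e+07 m.
Total orbital energy is E = −GMm/(2a); binding energy is E_bind = −E = GMm/(2a).
E_bind = 3.297e+15 · 8.779e+04 / (2 · 2.756e+07) J ≈ 5.251e+12 J = 5.251 TJ.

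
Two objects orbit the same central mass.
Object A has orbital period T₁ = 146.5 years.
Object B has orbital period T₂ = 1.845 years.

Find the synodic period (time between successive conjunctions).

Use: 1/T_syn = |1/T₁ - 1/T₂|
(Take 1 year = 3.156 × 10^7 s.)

Convert to SI: T₁ = 146.5 years = 4.62354e+09 s; T₂ = 1.845 years = 5.82282e+07 s.
T_syn = |T₁ · T₂ / (T₁ − T₂)|.
T_syn = |4.62354e+09 · 5.82282e+07 / (4.62354e+09 − 5.82282e+07)| s ≈ 5.897e+07 s = 1.869 years.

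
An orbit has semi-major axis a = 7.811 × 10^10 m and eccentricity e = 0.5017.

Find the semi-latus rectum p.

p = a (1 − e²).
p = 7.811e+10 · (1 − (0.5017)²) = 7.811e+10 · 0.748297 ≈ 5.845e+10 m = 5.845 × 10^10 m.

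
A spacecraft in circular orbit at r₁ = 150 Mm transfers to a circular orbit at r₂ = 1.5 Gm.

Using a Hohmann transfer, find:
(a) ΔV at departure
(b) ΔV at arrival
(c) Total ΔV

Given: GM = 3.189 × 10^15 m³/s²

Convert to SI: r₁ = 150 Mm = 1.5e+08 m; r₂ = 1.5 Gm = 1.5e+09 m.
Transfer semi-major axis: a_t = (r₁ + r₂)/2 = (1.5e+08 + 1.5e+09)/2 = 8.25e+08 m.
Circular speeds: v₁ = √(GM/r₁) = 4610.86 m/s, v₂ = √(GM/r₂) = 1458.08 m/s.
Transfer speeds (vis-viva v² = GM(2/r − 1/a_t)): v₁ᵗ = 6217.28 m/s, v₂ᵗ = 621.728 m/s.
(a) ΔV₁ = |v₁ᵗ − v₁| ≈ 1606 m/s = 1.606 km/s.
(b) ΔV₂ = |v₂ − v₂ᵗ| ≈ 836.4 m/s = 836.4 m/s.
(c) ΔV_total = ΔV₁ + ΔV₂ ≈ 2443 m/s = 2.443 km/s.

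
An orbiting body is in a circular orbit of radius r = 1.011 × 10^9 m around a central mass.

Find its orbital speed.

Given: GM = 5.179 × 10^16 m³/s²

For a circular orbit, gravity supplies the centripetal force, so v = √(GM / r).
v = √(5.179e+16 / 1.011e+09) m/s ≈ 7157 m/s = 7.157 km/s.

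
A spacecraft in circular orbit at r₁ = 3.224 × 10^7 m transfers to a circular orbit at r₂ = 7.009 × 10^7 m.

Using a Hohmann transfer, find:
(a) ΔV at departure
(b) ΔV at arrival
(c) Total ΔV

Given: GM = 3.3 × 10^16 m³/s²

Transfer semi-major axis: a_t = (r₁ + r₂)/2 = (3.224e+07 + 7.009e+07)/2 = 5.1165e+07 m.
Circular speeds: v₁ = √(GM/r₁) = 31993.3 m/s, v₂ = √(GM/r₂) = 21698.5 m/s.
Transfer speeds (vis-viva v² = GM(2/r − 1/a_t)): v₁ᵗ = 37445.6 m/s, v₂ᵗ = 17224.2 m/s.
(a) ΔV₁ = |v₁ᵗ − v₁| ≈ 5452 m/s = 5.452 km/s.
(b) ΔV₂ = |v₂ − v₂ᵗ| ≈ 4474 m/s = 4.474 km/s.
(c) ΔV_total = ΔV₁ + ΔV₂ ≈ 9927 m/s = 9.927 km/s.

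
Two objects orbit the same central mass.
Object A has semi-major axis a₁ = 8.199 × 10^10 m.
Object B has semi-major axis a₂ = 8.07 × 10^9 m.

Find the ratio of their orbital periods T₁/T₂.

From Kepler's third law, (T₁/T₂)² = (a₁/a₂)³, so T₁/T₂ = (a₁/a₂)^(3/2).
a₁/a₂ = 8.199e+10 / 8.07e+09 = 10.1599.
T₁/T₂ = (10.1599)^(3/2) ≈ 32.38.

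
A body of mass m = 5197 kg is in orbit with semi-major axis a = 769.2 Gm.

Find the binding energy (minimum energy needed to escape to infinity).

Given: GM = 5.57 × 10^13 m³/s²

Convert to SI: a = 769.2 Gm = 7.692e+11 m.
Total orbital energy is E = −GMm/(2a); binding energy is E_bind = −E = GMm/(2a).
E_bind = 5.57e+13 · 5197 / (2 · 7.692e+11) J ≈ 1.882e+05 J = 188.2 kJ.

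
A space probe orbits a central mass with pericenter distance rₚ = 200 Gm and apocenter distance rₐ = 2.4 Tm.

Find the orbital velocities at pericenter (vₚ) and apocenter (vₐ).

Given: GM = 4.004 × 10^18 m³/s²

Convert to SI: rₚ = 200 Gm = 2e+11 m; rₐ = 2.4 Tm = 2.4e+12 m.
Use the vis-viva equation v² = GM(2/r − 1/a) with a = (rₚ + rₐ)/2 = (2e+11 + 2.4e+12)/2 = 1.3e+12 m.
vₚ = √(GM · (2/rₚ − 1/a)) = √(4.004e+18 · (2/2e+11 − 1/1.3e+12)) m/s ≈ 6079 m/s = 6.079 km/s.
vₐ = √(GM · (2/rₐ − 1/a)) = √(4.004e+18 · (2/2.4e+12 − 1/1.3e+12)) m/s ≈ 506.6 m/s = 506.6 m/s.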